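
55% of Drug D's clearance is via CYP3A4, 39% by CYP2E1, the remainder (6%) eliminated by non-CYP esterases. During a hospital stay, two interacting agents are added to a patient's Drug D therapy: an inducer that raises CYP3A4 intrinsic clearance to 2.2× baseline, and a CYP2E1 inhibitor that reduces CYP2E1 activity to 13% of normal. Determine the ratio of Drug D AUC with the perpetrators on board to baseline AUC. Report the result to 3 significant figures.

0.757

The CYP3A4 pathway (55% of clearance) is boosted to 2.2× activity: 0.55 × 2.2 = 1.21.
The CYP2E1 pathway (39% of clearance) drops to 0.13× activity: 0.39 × 0.13 = 0.0507.
Non-CYP routes (6%) are unchanged.
CL_new/CL_old = 1.21 + 0.0507 + 0.06 = 1.3207.
Because AUC varies inversely with clearance, the combined effect is 1 / 1.3207 = 0.757.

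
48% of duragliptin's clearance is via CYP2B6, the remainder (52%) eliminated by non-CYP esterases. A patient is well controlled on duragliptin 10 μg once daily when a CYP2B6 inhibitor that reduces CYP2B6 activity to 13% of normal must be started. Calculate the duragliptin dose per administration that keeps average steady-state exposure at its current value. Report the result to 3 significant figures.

5.82 μg

The CYP2B6 pathway (48% of clearance) is reduced to 0.13× activity: 0.48 × 0.13 = 0.0624.
The remaining 52% of clearance is unaffected.
CL_new/CL_old = 0.0624 + 0.52 = 0.5824.
Exposure is unchanged when dose changes in proportion to clearance. New dose = 10 μg × 0.5824 = 5.82 μg.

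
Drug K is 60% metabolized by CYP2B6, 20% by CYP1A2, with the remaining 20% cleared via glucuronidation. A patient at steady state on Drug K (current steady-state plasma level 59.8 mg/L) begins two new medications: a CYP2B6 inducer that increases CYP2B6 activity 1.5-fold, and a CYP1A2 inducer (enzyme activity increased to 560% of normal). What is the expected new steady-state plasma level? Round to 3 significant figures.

26.9 mg/L

The CYP2B6 pathway (60% of clearance) increases to 1.5× activity: 0.6 × 1.5 = 0.9.
The CYP1A2 pathway (20% of clearance) is boosted to 5.6× activity: 0.2 × 5.6 = 1.12.
Non-CYP routes (20%) are unchanged.
New clearance relative to baseline: 0.9 + 1.12 + 0.2 = 2.22.
New steady-state plasma level = 59.8 / 2.22 = 26.9 mg/L (concentration scales inversely with clearance).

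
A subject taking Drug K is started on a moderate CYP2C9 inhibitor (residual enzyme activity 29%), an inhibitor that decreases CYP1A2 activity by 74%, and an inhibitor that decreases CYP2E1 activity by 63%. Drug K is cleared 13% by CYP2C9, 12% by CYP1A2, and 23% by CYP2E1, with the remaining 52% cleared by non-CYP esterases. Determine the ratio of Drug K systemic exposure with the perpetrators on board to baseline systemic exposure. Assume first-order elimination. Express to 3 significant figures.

1.48

The CYP2C9 pathway (13% of clearance) drops to 0.29× activity: 0.13 × 0.29 = 0.0377.
The CYP1A2 pathway (12% of clearance) drops to 0.26× activity: 0.12 × 0.26 = 0.0312.
The CYP2E1 pathway (23% of clearance) is reduced to 0.37× activity: 0.23 × 0.37 = 0.0851.
Non-CYP routes (52%) are unchanged.
CL_new/CL_old = 0.0377 + 0.0312 + 0.0851 + 0.52 = 0.674.
Systemic exposure ∝ 1/CL: fold-change = 1 / 0.674 = 1.48.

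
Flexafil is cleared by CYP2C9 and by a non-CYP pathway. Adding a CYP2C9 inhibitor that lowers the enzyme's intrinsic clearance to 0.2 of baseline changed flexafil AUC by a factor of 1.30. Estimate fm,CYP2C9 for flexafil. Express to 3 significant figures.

Let x = fm,CYP2C9. Because AUC ∝ 1/CL, relative clearance fell to 1/1.30 = 0.7692.
Only the CYP2C9 route changed, so 0.7692 = x·0.2 + (1 − x), giving x = 0.288.

0.288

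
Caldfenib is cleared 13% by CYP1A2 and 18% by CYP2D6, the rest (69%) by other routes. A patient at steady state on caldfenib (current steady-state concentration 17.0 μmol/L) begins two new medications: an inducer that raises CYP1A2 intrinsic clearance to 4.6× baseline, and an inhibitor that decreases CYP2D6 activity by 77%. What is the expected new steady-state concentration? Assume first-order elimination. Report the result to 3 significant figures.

CYP1A2: 0.13 × 4.6 = 0.598
CYP2D6: 0.18 × 0.23 = 0.0414
Other: 0.69 (unchanged)
Relative clearance = 0.598 + 0.0414 + 0.69 = 1.3294.
Dividing the baseline by the relative clearance: 17.0 / 1.3294 = 12.8 μmol/L.

12.8 μmol/L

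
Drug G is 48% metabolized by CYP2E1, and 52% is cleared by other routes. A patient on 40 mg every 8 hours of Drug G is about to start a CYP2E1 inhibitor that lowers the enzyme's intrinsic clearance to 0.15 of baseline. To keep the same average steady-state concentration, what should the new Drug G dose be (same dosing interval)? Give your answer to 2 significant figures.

The CYP2E1 pathway (48% of clearance) is reduced to 0.15× activity: 0.48 × 0.15 = 0.072.
The remaining 52% of clearance is unaffected.
New clearance relative to baseline: 0.072 + 0.52 = 0.592.
Exposure is unchanged when dose changes in proportion to clearance. New dose = 40 mg × 0.592 = 24 mg.

24 mg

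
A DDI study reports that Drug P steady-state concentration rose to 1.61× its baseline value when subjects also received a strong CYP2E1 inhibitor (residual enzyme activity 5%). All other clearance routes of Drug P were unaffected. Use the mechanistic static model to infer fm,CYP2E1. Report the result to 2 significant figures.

CL'/CL = 1 / 1.61 = 0.6211
0.05·fm + (1 − fm) = 0.6211
fm = (0.6211 − 1) / (0.05 − 1) = 0.40

0.40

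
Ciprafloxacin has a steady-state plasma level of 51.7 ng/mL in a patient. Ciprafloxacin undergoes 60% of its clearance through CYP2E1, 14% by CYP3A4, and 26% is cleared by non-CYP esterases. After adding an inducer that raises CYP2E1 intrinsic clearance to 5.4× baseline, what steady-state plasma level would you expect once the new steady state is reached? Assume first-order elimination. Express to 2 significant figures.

14 ng/mL

The CYP2E1 pathway (60% of clearance) is boosted to 5.4× activity: 0.6 × 5.4 = 3.24.
CYP3A4 (14%) and the residual 26% are unaffected.
New clearance relative to baseline: 3.24 + 0.14 + 0.26 = 3.64.
Steady-state plasma level ∝ 1/CL, so new value = 51.7 / 3.64 = 14 ng/mL.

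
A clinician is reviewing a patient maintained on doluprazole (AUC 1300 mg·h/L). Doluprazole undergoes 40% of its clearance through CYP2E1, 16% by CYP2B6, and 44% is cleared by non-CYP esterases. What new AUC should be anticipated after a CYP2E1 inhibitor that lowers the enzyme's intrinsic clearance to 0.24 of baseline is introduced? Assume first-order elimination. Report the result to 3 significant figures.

1.87 × 10³ mg·h/L

CYP2E1: 0.4 × 0.24 = 0.096
CYP2B6: 0.16 (unchanged)
Other: 0.44 (unchanged)
New clearance relative to baseline: 0.096 + 0.16 + 0.44 = 0.696.
With dosing unchanged, AUC scales as 1/CL: 1300 / 0.696 = 1.87 × 10³ mg·h/L.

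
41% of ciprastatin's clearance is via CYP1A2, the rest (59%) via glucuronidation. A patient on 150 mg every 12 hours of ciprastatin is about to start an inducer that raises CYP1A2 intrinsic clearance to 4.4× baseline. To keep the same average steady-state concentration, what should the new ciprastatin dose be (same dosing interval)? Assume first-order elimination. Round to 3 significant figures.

The CYP1A2 pathway (41% of clearance) rises to 4.4× activity: 0.41 × 4.4 = 1.804.
The remaining 59% of clearance is unaffected.
Relative clearance = 1.804 + 0.59 = 2.394.
To maintain the same steady-state level, dose must scale with clearance: new dose = 150 × 2.394 = 359 mg.

359 mg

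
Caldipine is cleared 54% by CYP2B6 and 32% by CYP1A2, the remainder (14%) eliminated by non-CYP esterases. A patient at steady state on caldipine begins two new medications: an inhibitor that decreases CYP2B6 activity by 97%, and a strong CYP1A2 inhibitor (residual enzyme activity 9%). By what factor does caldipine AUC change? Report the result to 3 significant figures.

5.41

The CYP2B6 pathway (54% of clearance) falls to 0.03× activity: 0.54 × 0.03 = 0.0162.
The CYP1A2 pathway (32% of clearance) falls to 0.09× activity: 0.32 × 0.09 = 0.0288.
Non-CYP routes (14%) are unchanged.
Relative clearance = 0.0162 + 0.0288 + 0.14 = 0.185.
Because AUC varies inversely with clearance, the combined effect is 1 / 0.185 = 5.41.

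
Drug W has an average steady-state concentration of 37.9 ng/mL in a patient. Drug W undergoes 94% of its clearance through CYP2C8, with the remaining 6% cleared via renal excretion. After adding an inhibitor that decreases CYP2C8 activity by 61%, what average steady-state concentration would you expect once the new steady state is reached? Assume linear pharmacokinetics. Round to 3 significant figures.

The CYP2C8 pathway (94% of clearance) drops to 0.39× activity: 0.94 × 0.39 = 0.3666.
Non-CYP routes (6%) are unchanged.
Relative clearance = 0.3666 + 0.06 = 0.4266.
With dosing unchanged, average steady-state concentration scales as 1/CL: 37.9 / 0.4266 = 88.8 ng/mL.

88.8 ng/mL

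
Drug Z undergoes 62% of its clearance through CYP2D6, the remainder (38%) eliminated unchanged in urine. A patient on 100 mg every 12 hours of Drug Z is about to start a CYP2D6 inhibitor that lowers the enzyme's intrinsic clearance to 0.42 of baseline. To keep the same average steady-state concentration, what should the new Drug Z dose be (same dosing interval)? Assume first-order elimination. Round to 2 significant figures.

64 mg

CYP2D6: 0.62 × 0.42 = 0.2604
Other: 0.38 (unchanged)
New clearance relative to baseline: 0.2604 + 0.38 = 0.6404.
Exposure is unchanged when dose changes in proportion to clearance. New dose = 100 mg × 0.6404 = 64 mg.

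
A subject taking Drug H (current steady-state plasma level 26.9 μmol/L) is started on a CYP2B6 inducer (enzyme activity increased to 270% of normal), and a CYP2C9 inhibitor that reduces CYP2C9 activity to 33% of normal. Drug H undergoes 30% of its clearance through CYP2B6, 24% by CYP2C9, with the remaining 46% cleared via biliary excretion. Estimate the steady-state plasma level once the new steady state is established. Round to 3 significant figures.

19.9 μmol/L

CYP2B6: 0.3 × 2.7 = 0.81
CYP2C9: 0.24 × 0.33 = 0.0792
Other: 0.46 (unchanged)
CL_new/CL_old = 0.81 + 0.0792 + 0.46 = 1.3492.
Steady-state plasma level ∝ 1/CL: new value = 26.9 / 1.3492 = 19.9 μmol/L.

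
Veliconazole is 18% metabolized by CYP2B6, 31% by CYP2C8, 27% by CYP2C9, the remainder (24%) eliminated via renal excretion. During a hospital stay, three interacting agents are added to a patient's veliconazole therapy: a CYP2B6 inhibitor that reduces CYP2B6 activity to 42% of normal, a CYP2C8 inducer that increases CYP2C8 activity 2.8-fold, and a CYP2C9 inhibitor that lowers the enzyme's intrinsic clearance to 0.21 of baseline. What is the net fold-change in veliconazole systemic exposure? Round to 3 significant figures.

0.806

CYP2B6: 0.18 × 0.42 = 0.0756
CYP2C8: 0.31 × 2.8 = 0.868
CYP2C9: 0.27 × 0.21 = 0.0567
Other: 0.24 (unchanged)
New clearance relative to baseline: 0.0756 + 0.868 + 0.0567 + 0.24 = 1.2403.
Net systemic exposure ratio = 1 / 1.2403 = 0.806.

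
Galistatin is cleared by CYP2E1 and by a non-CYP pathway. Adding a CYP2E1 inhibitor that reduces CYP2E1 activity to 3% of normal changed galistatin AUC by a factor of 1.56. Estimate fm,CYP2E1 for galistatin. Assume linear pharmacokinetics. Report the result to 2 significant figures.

Let fm be the CYP2E1 fraction. New clearance relative to baseline = fm × 0.03 + (1 − fm).
AUC ratio = 1 / (new CL fraction), so new CL fraction = 1 / 1.56 = 0.641.
fm × 0.03 + 1 − fm = 0.641  ⇒  fm × (0.03 − 1) = −0.359  ⇒  fm = 0.37.

0.37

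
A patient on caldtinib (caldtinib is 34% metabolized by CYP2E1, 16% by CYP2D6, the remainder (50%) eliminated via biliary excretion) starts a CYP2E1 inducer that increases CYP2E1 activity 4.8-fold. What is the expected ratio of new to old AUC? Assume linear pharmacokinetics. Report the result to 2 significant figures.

0.44

CYP2E1: 0.34 × 4.8 = 1.632
CYP2D6: 0.16 (unchanged)
Other: 0.5 (unchanged)
CL_new/CL_old = 1.632 + 0.16 + 0.5 = 2.292.
Since AUC ∝ 1/CL, the ratio is 1 / 2.292 = 0.44.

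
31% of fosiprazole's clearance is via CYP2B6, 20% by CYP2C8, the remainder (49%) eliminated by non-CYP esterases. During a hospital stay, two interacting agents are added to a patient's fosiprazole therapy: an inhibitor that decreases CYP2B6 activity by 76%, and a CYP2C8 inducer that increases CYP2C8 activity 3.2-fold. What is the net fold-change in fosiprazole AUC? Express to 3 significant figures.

0.830

CYP2B6: 0.31 × 0.24 = 0.0744
CYP2C8: 0.2 × 3.2 = 0.64
Other: 0.49 (unchanged)
CL_new/CL_old = 0.0744 + 0.64 + 0.49 = 1.2044.
AUC ∝ 1/CL: fold-change = 1 / 1.2044 = 0.830.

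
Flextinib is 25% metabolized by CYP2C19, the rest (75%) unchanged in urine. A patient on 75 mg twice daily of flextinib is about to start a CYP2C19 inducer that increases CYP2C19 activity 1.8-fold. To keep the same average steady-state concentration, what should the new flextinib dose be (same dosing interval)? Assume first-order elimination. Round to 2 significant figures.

90 mg

CYP2C19: 0.25 × 1.8 = 0.45
Other: 0.75 (unchanged)
New clearance relative to baseline: 0.45 + 0.75 = 1.2.
Exposure is unchanged when dose changes in proportion to clearance. New dose = 75 mg × 1.2 = 90 mg.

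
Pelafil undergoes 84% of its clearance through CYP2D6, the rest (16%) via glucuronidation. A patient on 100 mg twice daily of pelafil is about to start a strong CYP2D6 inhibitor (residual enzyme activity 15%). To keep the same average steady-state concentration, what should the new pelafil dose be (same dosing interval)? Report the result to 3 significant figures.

The CYP2D6 pathway (84% of clearance) falls to 0.15× activity: 0.84 × 0.15 = 0.126.
Non-CYP routes (16%) are unchanged.
CL_new/CL_old = 0.126 + 0.16 = 0.286.
Css,avg = (dose rate)/CL, so holding Css fixed requires dose ∝ CL: 100 × 0.286 = 28.6 mg.

28.6 mg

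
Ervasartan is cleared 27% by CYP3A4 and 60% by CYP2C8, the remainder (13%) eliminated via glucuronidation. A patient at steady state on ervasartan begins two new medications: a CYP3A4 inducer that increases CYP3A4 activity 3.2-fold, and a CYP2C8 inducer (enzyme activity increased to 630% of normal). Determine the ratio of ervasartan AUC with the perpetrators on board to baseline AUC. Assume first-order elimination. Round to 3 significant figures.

The CYP3A4 pathway (27% of clearance) rises to 3.2× activity: 0.27 × 3.2 = 0.864.
The CYP2C8 pathway (60% of clearance) rises to 6.3× activity: 0.6 × 6.3 = 3.78.
The remaining 13% of clearance is unaffected.
Relative clearance = 0.864 + 3.78 + 0.13 = 4.774.
AUC ∝ 1/CL: fold-change = 1 / 4.774 = 0.209.

0.209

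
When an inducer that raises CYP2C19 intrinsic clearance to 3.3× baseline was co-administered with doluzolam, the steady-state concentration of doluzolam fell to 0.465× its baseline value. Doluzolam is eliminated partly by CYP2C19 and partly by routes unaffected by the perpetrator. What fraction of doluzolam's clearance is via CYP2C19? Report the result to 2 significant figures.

Write x for the fraction cleared via CYP2C19. The observed steady-state concentration change means clearance rose to 1/0.465 = 2.151 of baseline.
Only the CYP2C19 route changed, so 2.151 = x·3.3 + (1 − x), giving x = 0.50.

0.50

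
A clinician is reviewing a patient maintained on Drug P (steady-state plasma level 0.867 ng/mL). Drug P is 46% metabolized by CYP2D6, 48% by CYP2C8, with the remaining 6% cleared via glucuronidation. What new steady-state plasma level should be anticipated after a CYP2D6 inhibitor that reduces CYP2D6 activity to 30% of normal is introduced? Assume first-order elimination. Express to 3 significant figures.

CYP2D6: 0.46 × 0.3 = 0.138
CYP2C8: 0.48 (unchanged)
Other: 0.06 (unchanged)
New clearance relative to baseline: 0.138 + 0.48 + 0.06 = 0.678.
New steady-state plasma level = baseline ÷ relative clearance = 0.867 / 0.678 = 1.28 ng/mL.

1.28 ng/mL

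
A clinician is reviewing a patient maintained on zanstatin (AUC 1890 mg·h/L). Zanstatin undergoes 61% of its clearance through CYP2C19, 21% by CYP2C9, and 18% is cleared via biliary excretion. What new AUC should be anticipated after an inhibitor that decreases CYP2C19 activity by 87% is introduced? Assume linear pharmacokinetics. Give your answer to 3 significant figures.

CYP2C19: 0.61 × 0.13 = 0.0793
CYP2C9: 0.21 (unchanged)
Other: 0.18 (unchanged)
New clearance relative to baseline: 0.0793 + 0.21 + 0.18 = 0.4693.
AUC ∝ 1/CL, so new value = 1890 / 0.4693 = 4.03 × 10³ mg·h/L.

4.03 × 10³ mg·h/L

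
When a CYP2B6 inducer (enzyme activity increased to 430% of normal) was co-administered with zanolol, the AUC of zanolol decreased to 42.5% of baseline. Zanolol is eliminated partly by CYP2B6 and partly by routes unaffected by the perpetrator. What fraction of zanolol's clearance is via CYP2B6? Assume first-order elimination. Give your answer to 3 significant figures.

Let fm be the CYP2B6 fraction. New clearance relative to baseline = fm × 4.3 + (1 − fm).
AUC ratio = 1 / (new CL fraction), so new CL fraction = 1 / 0.425 = 2.353.
fm × 4.3 + 1 − fm = 2.353  ⇒  fm × (4.3 − 1) = 1.353  ⇒  fm = 0.410.

0.410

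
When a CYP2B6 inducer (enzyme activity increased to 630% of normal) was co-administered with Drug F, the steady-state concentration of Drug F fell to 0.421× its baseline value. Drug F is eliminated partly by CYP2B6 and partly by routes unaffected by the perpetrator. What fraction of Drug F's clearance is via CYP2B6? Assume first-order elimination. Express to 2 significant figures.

0.26

Call the CYP2B6 fraction fm. After the interaction, CL_new/CL_old = fm × 6.3 + (1 − fm).
Steady-state concentration ratio = 1 / (new CL fraction), so new CL fraction = 1 / 0.421 = 2.375.
fm × 6.3 + 1 − fm = 2.375  ⇒  fm × (6.3 − 1) = 1.375  ⇒  fm = 0.26.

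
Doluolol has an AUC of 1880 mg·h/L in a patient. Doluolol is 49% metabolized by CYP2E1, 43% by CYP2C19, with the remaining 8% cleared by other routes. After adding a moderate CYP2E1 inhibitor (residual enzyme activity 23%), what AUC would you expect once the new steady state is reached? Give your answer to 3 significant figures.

3.02 × 10³ mg·h/L

The CYP2E1 pathway (49% of clearance) drops to 0.23× activity: 0.49 × 0.23 = 0.1127.
CYP2C19 (43%) and the residual 8% are unaffected.
CL_new/CL_old = 0.1127 + 0.43 + 0.08 = 0.6227.
New AUC = baseline ÷ relative clearance = 1880 / 0.6227 = 3.02 × 10³ mg·h/L.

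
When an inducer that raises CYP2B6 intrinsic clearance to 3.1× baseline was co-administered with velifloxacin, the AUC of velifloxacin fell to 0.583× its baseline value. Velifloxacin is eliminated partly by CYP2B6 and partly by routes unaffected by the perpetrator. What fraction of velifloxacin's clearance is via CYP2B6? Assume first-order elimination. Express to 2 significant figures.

CL'/CL = 1 / 0.583 = 1.715
3.1·fm + (1 − fm) = 1.715
fm = (1.715 − 1) / (3.1 − 1) = 0.34

0.34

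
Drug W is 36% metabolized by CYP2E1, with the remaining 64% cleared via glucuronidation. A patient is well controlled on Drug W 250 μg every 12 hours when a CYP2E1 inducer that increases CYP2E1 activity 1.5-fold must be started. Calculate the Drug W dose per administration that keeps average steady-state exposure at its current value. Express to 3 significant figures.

The CYP2E1 pathway (36% of clearance) increases to 1.5× activity: 0.36 × 1.5 = 0.54.
The remaining 64% of clearance is unaffected.
Relative clearance = 0.54 + 0.64 = 1.18.
Css,avg = (dose rate)/CL, so holding Css fixed requires dose ∝ CL: 250 × 1.18 = 295 μg.

295 μg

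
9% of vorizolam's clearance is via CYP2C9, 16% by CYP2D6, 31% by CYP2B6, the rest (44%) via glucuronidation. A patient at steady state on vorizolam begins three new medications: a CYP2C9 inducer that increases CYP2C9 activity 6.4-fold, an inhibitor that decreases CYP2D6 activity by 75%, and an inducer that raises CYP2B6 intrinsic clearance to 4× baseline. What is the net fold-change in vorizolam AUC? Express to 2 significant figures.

CYP2C9: 0.09 × 6.4 = 0.576
CYP2D6: 0.16 × 0.25 = 0.04
CYP2B6: 0.31 × 4 = 1.24
Other: 0.44 (unchanged)
Relative clearance = 0.576 + 0.04 + 1.24 + 0.44 = 2.296.
AUC ∝ 1/CL: fold-change = 1 / 2.296 = 0.44.

0.44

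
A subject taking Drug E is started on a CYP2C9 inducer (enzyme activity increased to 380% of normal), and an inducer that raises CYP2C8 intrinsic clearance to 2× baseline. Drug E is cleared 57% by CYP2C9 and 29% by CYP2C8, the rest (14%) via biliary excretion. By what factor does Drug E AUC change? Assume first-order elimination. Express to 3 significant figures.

CYP2C9: 0.57 × 3.8 = 2.166
CYP2C8: 0.29 × 2 = 0.58
Other: 0.14 (unchanged)
Relative clearance = 2.166 + 0.58 + 0.14 = 2.886.
AUC ∝ 1/CL: fold-change = 1 / 2.886 = 0.347.

0.347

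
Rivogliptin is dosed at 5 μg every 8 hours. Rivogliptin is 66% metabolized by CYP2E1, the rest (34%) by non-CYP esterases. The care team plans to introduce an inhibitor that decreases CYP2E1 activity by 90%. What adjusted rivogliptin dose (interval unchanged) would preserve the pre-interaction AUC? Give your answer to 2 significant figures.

The CYP2E1 pathway (66% of clearance) falls to 0.1× activity: 0.66 × 0.1 = 0.066.
The remaining 34% of clearance is unaffected.
CL_new/CL_old = 0.066 + 0.34 = 0.406.
To maintain the same steady-state level, dose must scale with clearance: new dose = 5 × 0.406 = 2.0 μg.

2.0 μg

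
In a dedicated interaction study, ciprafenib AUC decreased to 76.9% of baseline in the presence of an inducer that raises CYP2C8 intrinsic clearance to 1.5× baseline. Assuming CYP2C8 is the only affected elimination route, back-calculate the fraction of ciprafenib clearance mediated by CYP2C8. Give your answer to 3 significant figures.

CL'/CL = 1 / 0.769 = 1.3
1.5·fm + (1 − fm) = 1.3
fm = (1.3 − 1) / (1.5 − 1) = 0.601

0.601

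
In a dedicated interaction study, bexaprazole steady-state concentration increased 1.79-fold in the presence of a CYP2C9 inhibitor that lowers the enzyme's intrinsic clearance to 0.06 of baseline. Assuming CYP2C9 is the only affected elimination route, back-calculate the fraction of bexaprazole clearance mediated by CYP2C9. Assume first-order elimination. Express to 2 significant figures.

Call the CYP2C9 fraction fm. After the interaction, CL_new/CL_old = fm × 0.06 + (1 − fm).
Steady-state concentration ratio = 1 / (new CL fraction), so new CL fraction = 1 / 1.79 = 0.5587.
fm × 0.06 + 1 − fm = 0.5587  ⇒  fm × (0.06 − 1) = −0.4413  ⇒  fm = 0.47.

0.47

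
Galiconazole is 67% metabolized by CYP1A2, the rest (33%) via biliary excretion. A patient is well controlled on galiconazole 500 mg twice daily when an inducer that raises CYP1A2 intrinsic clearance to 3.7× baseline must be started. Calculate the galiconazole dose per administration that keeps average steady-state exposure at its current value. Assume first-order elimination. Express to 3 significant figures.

The CYP1A2 pathway (67% of clearance) is boosted to 3.7× activity: 0.67 × 3.7 = 2.479.
The remaining 33% of clearance is unaffected.
CL_new/CL_old = 2.479 + 0.33 = 2.809.
Exposure is unchanged when dose changes in proportion to clearance. New dose = 500 mg × 2.809 = 1.40 × 10³ mg.

1.40 × 10³ mg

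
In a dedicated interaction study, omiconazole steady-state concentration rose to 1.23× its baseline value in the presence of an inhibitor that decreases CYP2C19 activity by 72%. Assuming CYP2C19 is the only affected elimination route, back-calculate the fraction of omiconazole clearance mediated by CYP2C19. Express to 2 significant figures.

0.26

Write x for the fraction cleared via CYP2C19. The observed steady-state concentration change means clearance fell to 1/1.23 = 0.813 of baseline.
Setting x·0.28 + (1 − x) = 0.813 and solving: x = (0.813 − 1)/(0.28 − 1) = 0.26.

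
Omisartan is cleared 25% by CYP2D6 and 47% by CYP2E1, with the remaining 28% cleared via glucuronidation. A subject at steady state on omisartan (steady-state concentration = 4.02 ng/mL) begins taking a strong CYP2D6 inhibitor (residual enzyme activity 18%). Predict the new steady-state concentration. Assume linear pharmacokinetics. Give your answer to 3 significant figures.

5.06 ng/mL

CYP2D6: 0.25 × 0.18 = 0.045
CYP2E1: 0.47 (unchanged)
Other: 0.28 (unchanged)
CL_new/CL_old = 0.045 + 0.47 + 0.28 = 0.795.
With dosing unchanged, steady-state concentration scales as 1/CL: 4.02 / 0.795 = 5.06 ng/mL.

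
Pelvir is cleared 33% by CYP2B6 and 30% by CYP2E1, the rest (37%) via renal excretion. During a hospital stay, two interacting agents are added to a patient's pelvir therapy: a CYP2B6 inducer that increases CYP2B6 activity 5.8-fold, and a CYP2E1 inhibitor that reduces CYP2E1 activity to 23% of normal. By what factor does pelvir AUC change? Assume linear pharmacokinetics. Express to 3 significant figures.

0.425

The CYP2B6 pathway (33% of clearance) increases to 5.8× activity: 0.33 × 5.8 = 1.914.
The CYP2E1 pathway (30% of clearance) drops to 0.23× activity: 0.3 × 0.23 = 0.069.
The remaining 37% of clearance is unaffected.
CL_new/CL_old = 1.914 + 0.069 + 0.37 = 2.353.
Net AUC ratio = 1 / 2.353 = 0.425.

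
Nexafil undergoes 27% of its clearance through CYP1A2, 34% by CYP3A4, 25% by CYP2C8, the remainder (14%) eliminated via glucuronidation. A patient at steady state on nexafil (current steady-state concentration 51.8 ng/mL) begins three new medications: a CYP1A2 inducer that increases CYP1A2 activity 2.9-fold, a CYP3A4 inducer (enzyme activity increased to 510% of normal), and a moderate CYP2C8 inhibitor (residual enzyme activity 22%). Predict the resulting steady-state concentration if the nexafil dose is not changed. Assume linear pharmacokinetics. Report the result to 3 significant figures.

19.1 ng/mL

The CYP1A2 pathway (27% of clearance) increases to 2.9× activity: 0.27 × 2.9 = 0.783.
The CYP3A4 pathway (34% of clearance) increases to 5.1× activity: 0.34 × 5.1 = 1.734.
The CYP2C8 pathway (25% of clearance) is reduced to 0.22× activity: 0.25 × 0.22 = 0.055.
The remaining 14% of clearance is unaffected.
Relative clearance = 0.783 + 1.734 + 0.055 + 0.14 = 2.712.
Steady-state concentration ∝ 1/CL: new value = 51.8 / 2.712 = 19.1 ng/mL.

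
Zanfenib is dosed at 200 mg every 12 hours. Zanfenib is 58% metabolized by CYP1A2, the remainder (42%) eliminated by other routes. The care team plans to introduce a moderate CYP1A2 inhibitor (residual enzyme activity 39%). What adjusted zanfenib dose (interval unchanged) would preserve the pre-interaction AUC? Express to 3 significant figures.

CYP1A2: 0.58 × 0.39 = 0.2262
Other: 0.42 (unchanged)
CL_new/CL_old = 0.2262 + 0.42 = 0.6462.
Css,avg = (dose rate)/CL, so holding Css fixed requires dose ∝ CL: 200 × 0.6462 = 129 mg.

129 mg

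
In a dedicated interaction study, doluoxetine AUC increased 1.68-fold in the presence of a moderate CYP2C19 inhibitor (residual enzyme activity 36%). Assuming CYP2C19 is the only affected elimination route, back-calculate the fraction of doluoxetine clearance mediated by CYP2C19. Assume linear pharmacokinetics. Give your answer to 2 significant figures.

0.63

Let x = fm,CYP2C19. Because AUC ∝ 1/CL, relative clearance fell to 1/1.68 = 0.5952.
Only the CYP2C19 route changed, so 0.5952 = x·0.36 + (1 − x), giving x = 0.63.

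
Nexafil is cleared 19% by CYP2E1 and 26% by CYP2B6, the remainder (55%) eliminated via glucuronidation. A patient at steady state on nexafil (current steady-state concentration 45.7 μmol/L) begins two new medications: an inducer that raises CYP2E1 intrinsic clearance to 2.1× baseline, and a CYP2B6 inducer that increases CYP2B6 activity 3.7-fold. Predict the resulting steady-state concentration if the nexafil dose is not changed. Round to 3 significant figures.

23.9 μmol/L

The CYP2E1 pathway (19% of clearance) increases to 2.1× activity: 0.19 × 2.1 = 0.399.
The CYP2B6 pathway (26% of clearance) increases to 3.7× activity: 0.26 × 3.7 = 0.962.
Non-CYP routes (55%) are unchanged.
Relative clearance = 0.399 + 0.962 + 0.55 = 1.911.
New steady-state concentration = 45.7 / 1.911 = 23.9 μmol/L (concentration scales inversely with clearance).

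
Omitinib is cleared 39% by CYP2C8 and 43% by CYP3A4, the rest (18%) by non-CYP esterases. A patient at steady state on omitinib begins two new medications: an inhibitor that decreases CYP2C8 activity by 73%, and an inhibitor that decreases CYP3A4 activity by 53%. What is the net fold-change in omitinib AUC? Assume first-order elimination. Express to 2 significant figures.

2.1

CYP2C8: 0.39 × 0.27 = 0.1053
CYP3A4: 0.43 × 0.47 = 0.2021
Other: 0.18 (unchanged)
CL_new/CL_old = 0.1053 + 0.2021 + 0.18 = 0.4874.
Because AUC varies inversely with clearance, the combined effect is 1 / 0.4874 = 2.1.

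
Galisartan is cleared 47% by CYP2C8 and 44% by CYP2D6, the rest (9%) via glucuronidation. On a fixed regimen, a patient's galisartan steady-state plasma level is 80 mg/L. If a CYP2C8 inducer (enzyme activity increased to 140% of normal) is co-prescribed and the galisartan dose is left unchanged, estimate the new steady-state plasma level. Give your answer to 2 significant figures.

67 mg/L

The CYP2C8 pathway (47% of clearance) rises to 1.4× activity: 0.47 × 1.4 = 0.658.
CYP2D6 (44%) and the residual 9% are unaffected.
CL_new/CL_old = 0.658 + 0.44 + 0.09 = 1.188.
With dosing unchanged, steady-state plasma level scales as 1/CL: 80 / 1.188 = 67 mg/L.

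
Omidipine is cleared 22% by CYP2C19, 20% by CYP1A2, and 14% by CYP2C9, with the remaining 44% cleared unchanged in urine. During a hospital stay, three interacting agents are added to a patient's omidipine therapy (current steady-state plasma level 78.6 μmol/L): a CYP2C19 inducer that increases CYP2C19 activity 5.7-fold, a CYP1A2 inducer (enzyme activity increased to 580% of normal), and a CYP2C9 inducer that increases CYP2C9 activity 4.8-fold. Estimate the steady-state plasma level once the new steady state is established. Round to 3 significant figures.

The CYP2C19 pathway (22% of clearance) rises to 5.7× activity: 0.22 × 5.7 = 1.254.
The CYP1A2 pathway (20% of clearance) rises to 5.8× activity: 0.2 × 5.8 = 1.16.
The CYP2C9 pathway (14% of clearance) rises to 4.8× activity: 0.14 × 4.8 = 0.672.
Non-CYP routes (44%) are unchanged.
New clearance relative to baseline: 1.254 + 1.16 + 0.672 + 0.44 = 3.526.
Dividing the baseline by the relative clearance: 78.6 / 3.526 = 22.3 μmol/L.

22.3 μmol/L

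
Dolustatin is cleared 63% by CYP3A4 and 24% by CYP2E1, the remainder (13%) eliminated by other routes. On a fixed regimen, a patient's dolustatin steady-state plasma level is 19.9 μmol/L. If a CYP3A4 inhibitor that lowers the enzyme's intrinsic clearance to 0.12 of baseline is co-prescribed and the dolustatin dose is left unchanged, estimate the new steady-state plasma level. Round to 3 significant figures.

44.7 μmol/L

CYP3A4: 0.63 × 0.12 = 0.0756
CYP2E1: 0.24 (unchanged)
Other: 0.13 (unchanged)
CL_new/CL_old = 0.0756 + 0.24 + 0.13 = 0.4456.
Steady-state plasma level ∝ 1/CL, so new value = 19.9 / 0.4456 = 44.7 μmol/L.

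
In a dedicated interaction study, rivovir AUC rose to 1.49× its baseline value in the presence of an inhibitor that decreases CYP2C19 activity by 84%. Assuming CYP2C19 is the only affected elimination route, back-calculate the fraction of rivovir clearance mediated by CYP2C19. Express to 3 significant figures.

Let x = fm,CYP2C19. Because AUC ∝ 1/CL, relative clearance fell to 1/1.49 = 0.6711.
Setting x·0.16 + (1 − x) = 0.6711 and solving: x = (0.6711 − 1)/(0.16 − 1) = 0.391.

0.391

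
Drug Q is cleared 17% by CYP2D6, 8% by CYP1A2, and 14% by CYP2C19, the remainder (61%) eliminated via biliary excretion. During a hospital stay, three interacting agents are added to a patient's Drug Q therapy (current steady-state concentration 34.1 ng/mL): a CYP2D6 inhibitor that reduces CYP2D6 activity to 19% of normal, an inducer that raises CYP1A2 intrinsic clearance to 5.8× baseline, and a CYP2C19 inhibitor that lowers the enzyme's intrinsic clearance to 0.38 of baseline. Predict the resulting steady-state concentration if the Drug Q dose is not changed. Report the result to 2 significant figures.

29 ng/mL

CYP2D6: 0.17 × 0.19 = 0.0323
CYP1A2: 0.08 × 5.8 = 0.464
CYP2C19: 0.14 × 0.38 = 0.0532
Other: 0.61 (unchanged)
New clearance relative to baseline: 0.0323 + 0.464 + 0.0532 + 0.61 = 1.1595.
Steady-state concentration ∝ 1/CL: new value = 34.1 / 1.1595 = 29 ng/mL.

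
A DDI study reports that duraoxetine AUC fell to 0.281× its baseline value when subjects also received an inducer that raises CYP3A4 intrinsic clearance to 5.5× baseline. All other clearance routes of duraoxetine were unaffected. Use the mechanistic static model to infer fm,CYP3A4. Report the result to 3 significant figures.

Let x = fm,CYP3A4. Because AUC ∝ 1/CL, relative clearance rose to 1/0.281 = 3.559.
Setting x·5.5 + (1 − x) = 3.559 and solving: x = (3.559 − 1)/(5.5 − 1) = 0.569.

0.569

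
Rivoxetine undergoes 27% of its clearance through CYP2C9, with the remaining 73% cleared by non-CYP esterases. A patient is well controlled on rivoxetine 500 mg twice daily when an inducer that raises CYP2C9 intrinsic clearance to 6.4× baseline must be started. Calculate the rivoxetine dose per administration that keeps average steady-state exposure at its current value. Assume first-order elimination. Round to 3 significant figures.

The CYP2C9 pathway (27% of clearance) increases to 6.4× activity: 0.27 × 6.4 = 1.728.
Non-CYP routes (73%) are unchanged.
New clearance relative to baseline: 1.728 + 0.73 = 2.458.
Css,avg = (dose rate)/CL, so holding Css fixed requires dose ∝ CL: 500 × 2.458 = 1.23 × 10³ mg.

1.23 × 10³ mg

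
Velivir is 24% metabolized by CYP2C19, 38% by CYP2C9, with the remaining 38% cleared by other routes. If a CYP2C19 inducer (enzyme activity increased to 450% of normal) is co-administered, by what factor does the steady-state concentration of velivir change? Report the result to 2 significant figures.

0.54

The CYP2C19 pathway (24% of clearance) increases to 4.5× activity: 0.24 × 4.5 = 1.08.
CYP2C9 (38%) and the residual 38% are unaffected.
Relative clearance = 1.08 + 0.38 + 0.38 = 1.84.
Steady-state concentration is inversely proportional to clearance, so the fold-change is 1 / 1.84 = 0.54.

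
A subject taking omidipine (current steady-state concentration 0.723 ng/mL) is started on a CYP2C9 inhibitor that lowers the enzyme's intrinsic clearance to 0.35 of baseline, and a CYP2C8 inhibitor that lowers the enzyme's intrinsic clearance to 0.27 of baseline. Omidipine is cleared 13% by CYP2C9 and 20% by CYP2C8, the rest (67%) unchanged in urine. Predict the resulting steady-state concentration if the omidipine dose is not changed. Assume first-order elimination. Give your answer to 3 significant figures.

0.940 ng/mL

The CYP2C9 pathway (13% of clearance) falls to 0.35× activity: 0.13 × 0.35 = 0.0455.
The CYP2C8 pathway (20% of clearance) is reduced to 0.27× activity: 0.2 × 0.27 = 0.054.
Non-CYP routes (67%) are unchanged.
Relative clearance = 0.0455 + 0.054 + 0.67 = 0.7695.
Dividing the baseline by the relative clearance: 0.723 / 0.7695 = 0.940 ng/mL.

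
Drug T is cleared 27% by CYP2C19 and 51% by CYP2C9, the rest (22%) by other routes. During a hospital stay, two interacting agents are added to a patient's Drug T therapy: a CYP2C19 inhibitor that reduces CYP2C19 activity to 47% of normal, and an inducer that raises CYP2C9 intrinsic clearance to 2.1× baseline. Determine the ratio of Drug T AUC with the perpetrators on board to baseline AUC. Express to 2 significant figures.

CYP2C19: 0.27 × 0.47 = 0.1269
CYP2C9: 0.51 × 2.1 = 1.071
Other: 0.22 (unchanged)
New clearance relative to baseline: 0.1269 + 1.071 + 0.22 = 1.4179.
Because AUC varies inversely with clearance, the combined effect is 1 / 1.4179 = 0.71.

0.71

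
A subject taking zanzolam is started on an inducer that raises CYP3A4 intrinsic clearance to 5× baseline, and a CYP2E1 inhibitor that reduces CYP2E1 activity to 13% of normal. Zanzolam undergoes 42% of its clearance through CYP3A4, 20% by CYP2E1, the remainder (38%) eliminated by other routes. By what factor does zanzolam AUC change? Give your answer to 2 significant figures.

0.40

CYP3A4: 0.42 × 5 = 2.1
CYP2E1: 0.2 × 0.13 = 0.026
Other: 0.38 (unchanged)
CL_new/CL_old = 2.1 + 0.026 + 0.38 = 2.506.
Net AUC ratio = 1 / 2.506 = 0.40.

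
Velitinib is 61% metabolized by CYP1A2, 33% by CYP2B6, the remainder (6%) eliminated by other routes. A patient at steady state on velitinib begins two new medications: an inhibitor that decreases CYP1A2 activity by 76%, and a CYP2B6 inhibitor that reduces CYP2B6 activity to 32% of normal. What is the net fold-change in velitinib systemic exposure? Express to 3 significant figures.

3.21

The CYP1A2 pathway (61% of clearance) drops to 0.24× activity: 0.61 × 0.24 = 0.1464.
The CYP2B6 pathway (33% of clearance) is reduced to 0.32× activity: 0.33 × 0.32 = 0.1056.
The remaining 6% of clearance is unaffected.
Relative clearance = 0.1464 + 0.1056 + 0.06 = 0.312.
Net systemic exposure ratio = 1 / 0.312 = 3.21.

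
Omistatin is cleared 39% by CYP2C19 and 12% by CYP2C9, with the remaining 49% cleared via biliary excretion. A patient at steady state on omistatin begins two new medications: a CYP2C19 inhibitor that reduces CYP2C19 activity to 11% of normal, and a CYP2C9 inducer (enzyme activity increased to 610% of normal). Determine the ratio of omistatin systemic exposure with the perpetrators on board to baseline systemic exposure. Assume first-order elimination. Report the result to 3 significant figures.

0.791

The CYP2C19 pathway (39% of clearance) is reduced to 0.11× activity: 0.39 × 0.11 = 0.0429.
The CYP2C9 pathway (12% of clearance) is boosted to 6.1× activity: 0.12 × 6.1 = 0.732.
The remaining 49% of clearance is unaffected.
Relative clearance = 0.0429 + 0.732 + 0.49 = 1.2649.
Systemic exposure ∝ 1/CL: fold-change = 1 / 1.2649 = 0.791.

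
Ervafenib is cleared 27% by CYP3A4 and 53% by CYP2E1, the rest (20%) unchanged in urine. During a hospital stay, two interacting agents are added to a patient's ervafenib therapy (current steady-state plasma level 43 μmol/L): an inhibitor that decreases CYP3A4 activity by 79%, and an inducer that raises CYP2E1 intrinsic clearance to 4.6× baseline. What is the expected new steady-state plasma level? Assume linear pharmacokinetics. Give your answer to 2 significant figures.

16 μmol/L

CYP3A4: 0.27 × 0.21 = 0.0567
CYP2E1: 0.53 × 4.6 = 2.438
Other: 0.2 (unchanged)
Relative clearance = 0.0567 + 2.438 + 0.2 = 2.6947.
Dividing the baseline by the relative clearance: 43 / 2.6947 = 16 μmol/L.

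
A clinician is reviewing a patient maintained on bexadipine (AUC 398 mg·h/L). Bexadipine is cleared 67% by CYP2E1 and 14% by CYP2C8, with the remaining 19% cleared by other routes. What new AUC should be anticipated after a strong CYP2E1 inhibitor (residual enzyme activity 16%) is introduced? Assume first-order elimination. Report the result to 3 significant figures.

910 mg·h/L

The CYP2E1 pathway (67% of clearance) is reduced to 0.16× activity: 0.67 × 0.16 = 0.1072.
CYP2C8 (14%) and the residual 19% are unaffected.
CL_new/CL_old = 0.1072 + 0.14 + 0.19 = 0.4372.
AUC ∝ 1/CL, so new value = 398 / 0.4372 = 910 mg·h/L.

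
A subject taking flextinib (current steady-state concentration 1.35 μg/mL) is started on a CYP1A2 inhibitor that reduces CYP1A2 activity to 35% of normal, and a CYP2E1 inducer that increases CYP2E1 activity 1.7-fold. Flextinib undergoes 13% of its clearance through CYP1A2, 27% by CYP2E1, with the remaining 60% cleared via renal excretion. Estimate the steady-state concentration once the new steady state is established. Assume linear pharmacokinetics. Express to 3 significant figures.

CYP1A2: 0.13 × 0.35 = 0.0455
CYP2E1: 0.27 × 1.7 = 0.459
Other: 0.6 (unchanged)
Relative clearance = 0.0455 + 0.459 + 0.6 = 1.1045.
Dividing the baseline by the relative clearance: 1.35 / 1.1045 = 1.22 μg/mL.

1.22 μg/mL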